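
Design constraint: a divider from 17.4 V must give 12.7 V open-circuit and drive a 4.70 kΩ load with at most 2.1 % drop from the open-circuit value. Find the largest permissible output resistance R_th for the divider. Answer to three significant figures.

R_th ≤ 101 Ω

Loading drop = R_th/(R_th + R_L) ≤ 0.0210, so R_th ≤ R_L · ε/(1−ε) = 4.70 kΩ × 0.0210/0.9790 = 101 Ω.
(Any R1, R2 with R2/(R1+R2) = 0.730 and R1‖R2 ≤ 101 Ω will meet the spec.)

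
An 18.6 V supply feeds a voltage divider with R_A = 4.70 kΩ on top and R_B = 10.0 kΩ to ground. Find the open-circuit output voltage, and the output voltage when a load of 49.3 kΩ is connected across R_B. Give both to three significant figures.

Open-circuit: V = 18.6 × 10.0/(4.70 + 10.0) = 12.7 V.
With the load, R_B becomes R_B‖R_L = 8.314 kΩ, so V = 18.6 × 8.314/13.01 = 11.9 V.

Unloaded: 12.7 V; loaded: 11.9 V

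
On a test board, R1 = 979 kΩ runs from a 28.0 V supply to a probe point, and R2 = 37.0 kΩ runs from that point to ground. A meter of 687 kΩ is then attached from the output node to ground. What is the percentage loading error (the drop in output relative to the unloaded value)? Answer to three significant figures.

4.93 %

The divider's output (Thévenin) resistance is R1‖R2 = 35.65 kΩ.
Fractional drop under load = R_th/(R_th + R_L) = 35.65 / (35.65 + 687) = 0.04934.
So the output falls by 4.93 %.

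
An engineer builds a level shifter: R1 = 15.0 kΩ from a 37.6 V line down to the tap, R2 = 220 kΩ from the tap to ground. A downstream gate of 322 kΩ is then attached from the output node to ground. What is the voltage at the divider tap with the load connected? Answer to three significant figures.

V_out ≈ 33.7 V

The load sits in parallel with R2: R2‖R_L = (220 × 322) / (220 + 322) = 130.7 kΩ.
V_out = 37.6 × 130.7 / (15.0 + 130.7) = 37.6 × 130.7/145.7 = 33.7 V.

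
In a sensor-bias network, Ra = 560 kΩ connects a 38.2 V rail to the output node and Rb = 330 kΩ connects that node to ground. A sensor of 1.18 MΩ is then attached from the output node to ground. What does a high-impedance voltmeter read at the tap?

V_out ≈ 12.0 V

The load sits in parallel with Rb: Rb‖R_L = (330 × 1180) / (330 + 1180) = 257.9 kΩ.
V_out = 38.2 × 257.9 / (560 + 257.9) = 38.2 × 257.9/817.9 = 12.0 V.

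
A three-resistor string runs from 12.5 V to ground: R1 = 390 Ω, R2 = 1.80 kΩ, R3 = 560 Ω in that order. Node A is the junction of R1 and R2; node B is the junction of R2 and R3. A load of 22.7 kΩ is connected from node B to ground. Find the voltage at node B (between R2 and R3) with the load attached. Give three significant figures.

V ≈ 2.50 V

At node B, R3 is in parallel with the load: R3‖R_L = 546.5 Ω.
Below node A the resistance is R2 + (R3‖R_L) = 2347 Ω, so V_A = 12.5 × 2347/2737 = 10.72 V.
Then V_B = V_A × (R3‖R_L)/(R2 + R3‖R_L) = 10.72 × 546.5/2347 = 2.50 V.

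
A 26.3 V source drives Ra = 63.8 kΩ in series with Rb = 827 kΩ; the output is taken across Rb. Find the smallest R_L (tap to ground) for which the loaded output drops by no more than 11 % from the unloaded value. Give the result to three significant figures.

Output resistance R_th = Ra‖Rb = (63.8 × 827)/890.8 = 59.23 kΩ.
The fractional drop is R_th/(R_th + R_L); requiring this ≤ 0.110 gives R_L ≥ R_th(1/0.110 − 1) = 59.23 × 8.091 = 479 kΩ.

R_L(min) ≈ 479 kΩ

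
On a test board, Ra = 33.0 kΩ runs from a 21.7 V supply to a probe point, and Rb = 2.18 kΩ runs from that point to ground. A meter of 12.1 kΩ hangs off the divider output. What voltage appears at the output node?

The load sits in parallel with Rb: Rb‖R_L = (2.18 × 12.1) / (2.18 + 12.1) = 1.847 kΩ.
V_out = 21.7 × 1.847 / (33.0 + 1.847) = 21.7 × 1.847/34.85 = 1.15 V.

V_out ≈ 1.15 V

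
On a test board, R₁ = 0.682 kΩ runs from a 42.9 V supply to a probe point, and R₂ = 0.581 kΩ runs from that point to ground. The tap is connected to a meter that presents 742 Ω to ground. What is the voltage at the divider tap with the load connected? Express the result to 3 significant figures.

The load sits in parallel with R₂: R₂‖R_L = (581 × 742) / (581 + 742) = 325.9 Ω.
V_out = 42.9 × 325.9 / (682 + 325.9) = 42.9 × 325.9/1008 = 13.9 V.

V_out ≈ 13.9 V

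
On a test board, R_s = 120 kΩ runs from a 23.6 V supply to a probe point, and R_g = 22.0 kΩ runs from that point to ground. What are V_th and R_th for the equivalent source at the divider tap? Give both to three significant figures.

V_th is the open-circuit tap voltage: 23.6 × 22.0/(120 + 22.0) = 3.66 V.
With the supply zeroed, R_s and R_g appear in parallel from the tap: R_th = R_s‖R_g = (120 × 22.0)/142.0 = 18.6 kΩ.

V_th = 3.66 V, R_th = 18.6 kΩ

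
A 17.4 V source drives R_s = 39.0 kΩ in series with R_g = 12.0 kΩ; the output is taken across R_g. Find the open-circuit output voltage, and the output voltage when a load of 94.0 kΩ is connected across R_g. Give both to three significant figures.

Unloaded: 4.09 V; loaded: 3.73 V

Open-circuit: V = 17.4 × 12.0/(39.0 + 12.0) = 4.09 V.
With the load, R_g becomes R_g‖R_L = 10.64 kΩ, so V = 17.4 × 10.64/49.64 = 3.73 V.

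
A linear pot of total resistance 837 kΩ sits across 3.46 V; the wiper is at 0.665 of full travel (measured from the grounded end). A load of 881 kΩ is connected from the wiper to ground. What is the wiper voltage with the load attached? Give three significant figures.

V ≈ 1.90 V

The wiper splits the pot into (1−α)R = 280.4 kΩ above and αR = 556.6 kΩ below.
Lower section ‖ load = 341.1 kΩ.
V_wiper = 3.46 × 341.1/(280.4 + 341.1) = 1.90 V.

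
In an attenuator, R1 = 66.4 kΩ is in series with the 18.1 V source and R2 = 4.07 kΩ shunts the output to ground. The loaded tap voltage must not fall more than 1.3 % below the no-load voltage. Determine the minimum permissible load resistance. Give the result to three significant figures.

R_L(min) ≈ 291 kΩ

Output resistance R_th = R1‖R2 = (66.4 × 4.07)/70.47 = 3.835 kΩ.
The fractional drop is R_th/(R_th + R_L); requiring this ≤ 0.0130 gives R_L ≥ R_th(1/0.0130 − 1) = 3.835 × 75.92 = 291 kΩ.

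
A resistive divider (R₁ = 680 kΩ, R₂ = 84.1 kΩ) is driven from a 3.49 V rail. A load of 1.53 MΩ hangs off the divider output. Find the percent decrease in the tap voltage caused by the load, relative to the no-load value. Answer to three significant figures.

The divider's output (Thévenin) resistance is R₁‖R₂ = 74.84 kΩ.
Fractional drop under load = R_th/(R_th + R_L) = 74.84 / (74.84 + 1530) = 0.04664.
So the output falls by 4.66 %.

4.66 %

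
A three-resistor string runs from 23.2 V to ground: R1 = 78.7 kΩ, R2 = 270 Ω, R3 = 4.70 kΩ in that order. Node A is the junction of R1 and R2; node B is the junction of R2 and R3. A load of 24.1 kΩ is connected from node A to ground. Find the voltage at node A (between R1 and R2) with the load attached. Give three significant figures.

Below node A the series string R2+R3 = 4970 Ω sits in parallel with the 24100 Ω load: 4120 Ω.
V_A = 23.2 × 4120/(78700 + 4120) = 1.15 V.

V ≈ 1.15 V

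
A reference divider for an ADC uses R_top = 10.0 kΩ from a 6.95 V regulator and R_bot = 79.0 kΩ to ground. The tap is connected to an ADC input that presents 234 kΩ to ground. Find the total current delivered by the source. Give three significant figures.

I ≈ 0.101 mA

R_bot‖R_L = 59.06 kΩ, so the source sees R_top + R_bot‖R_L = 69.06 kΩ.
I = 6.95 V / 69.06 kΩ = 0.101 mA.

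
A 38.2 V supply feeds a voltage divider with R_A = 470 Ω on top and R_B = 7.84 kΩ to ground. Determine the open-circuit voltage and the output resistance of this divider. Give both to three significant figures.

V_th is the open-circuit tap voltage: 38.2 × 7840/(470 + 7840) = 36.0 V.
With the supply zeroed, R_A and R_B appear in parallel from the tap: R_th = R_A‖R_B = (470 × 7840)/8310 = 443 Ω.

V_th = 36.0 V, R_th = 443 Ω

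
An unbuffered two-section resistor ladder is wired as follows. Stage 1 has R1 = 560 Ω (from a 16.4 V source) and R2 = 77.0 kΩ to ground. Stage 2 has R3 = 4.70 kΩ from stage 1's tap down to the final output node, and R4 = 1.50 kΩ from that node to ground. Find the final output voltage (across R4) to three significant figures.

Stage 2 presents R3+R4 = 6200 Ω as a load on stage 1's tap.
Stage 1's lower leg becomes R2‖(R3+R4) = 5738 Ω, so V_mid = 16.4 × 5738/6298 = 14.94 V.
Stage 2 is itself unloaded: V_out = V_mid × R4/(R3+R4) = 14.94 × 1500/6200 = 3.61 V.

V_out ≈ 3.61 V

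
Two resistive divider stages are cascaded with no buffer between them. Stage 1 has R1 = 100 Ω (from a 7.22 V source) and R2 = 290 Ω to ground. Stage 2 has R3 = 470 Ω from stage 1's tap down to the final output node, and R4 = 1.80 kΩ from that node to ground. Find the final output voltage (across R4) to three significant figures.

V_out ≈ 4.12 V

Stage 2 presents R3+R4 = 2270 Ω as a load on stage 1's tap.
Stage 1's lower leg becomes R2‖(R3+R4) = 257.1 Ω, so V_mid = 7.22 × 257.1/357.1 = 5.198 V.
Stage 2 is itself unloaded: V_out = V_mid × R4/(R3+R4) = 5.198 × 1800/2270 = 4.12 V.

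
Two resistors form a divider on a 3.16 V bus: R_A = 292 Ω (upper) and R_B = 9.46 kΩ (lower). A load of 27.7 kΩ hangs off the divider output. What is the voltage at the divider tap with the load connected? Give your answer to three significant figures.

V_out ≈ 3.03 V

The load sits in parallel with R_B: R_B‖R_L = (9460 × 27700) / (9460 + 27700) = 7052 Ω.
V_out = 3.16 × 7052 / (292 + 7052) = 3.16 × 7052/7344 = 3.03 V.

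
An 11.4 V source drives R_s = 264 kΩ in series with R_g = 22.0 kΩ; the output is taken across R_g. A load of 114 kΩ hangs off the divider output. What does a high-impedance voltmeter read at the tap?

V_out ≈ 0.744 V

The load sits in parallel with R_g: R_g‖R_L = (22.0 × 114) / (22.0 + 114) = 18.44 kΩ.
V_out = 11.4 × 18.44 / (264 + 18.44) = 11.4 × 18.44/282.4 = 0.744 V.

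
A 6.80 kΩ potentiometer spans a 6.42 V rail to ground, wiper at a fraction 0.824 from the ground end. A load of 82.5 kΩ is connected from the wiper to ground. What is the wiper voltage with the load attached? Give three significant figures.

V ≈ 5.23 V

The wiper splits the pot into (1−α)R = 1.197 kΩ above and αR = 5.603 kΩ below.
Lower section ‖ load = 5.247 kΩ.
V_wiper = 6.42 × 5.247/(1.197 + 5.247) = 5.23 V.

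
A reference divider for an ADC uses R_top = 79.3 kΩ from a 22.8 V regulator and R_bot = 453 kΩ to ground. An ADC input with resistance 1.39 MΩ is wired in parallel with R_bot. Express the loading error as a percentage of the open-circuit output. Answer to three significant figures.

4.63 %

The divider's output (Thévenin) resistance is R_top‖R_bot = 67.49 kΩ.
Fractional drop under load = R_th/(R_th + R_L) = 67.49 / (67.49 + 1390) = 0.04630.
So the output falls by 4.63 %.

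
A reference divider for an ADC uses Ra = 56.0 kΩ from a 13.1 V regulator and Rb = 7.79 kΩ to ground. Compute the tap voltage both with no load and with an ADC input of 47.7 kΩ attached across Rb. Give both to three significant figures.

Unloaded: 1.60 V; loaded: 1.40 V

Open-circuit: V = 13.1 × 7.79/(56.0 + 7.79) = 1.60 V.
With the load, Rb becomes Rb‖R_L = 6.696 kΩ, so V = 13.1 × 6.696/62.70 = 1.40 V.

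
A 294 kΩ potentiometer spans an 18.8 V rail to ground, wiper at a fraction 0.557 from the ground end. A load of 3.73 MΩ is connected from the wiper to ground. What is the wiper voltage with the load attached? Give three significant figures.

V ≈ 10.3 V

The wiper splits the pot into (1−α)R = 130.2 kΩ above and αR = 163.8 kΩ below.
Lower section ‖ load = 156.9 kΩ.
V_wiper = 18.8 × 156.9/(130.2 + 156.9) = 10.3 V.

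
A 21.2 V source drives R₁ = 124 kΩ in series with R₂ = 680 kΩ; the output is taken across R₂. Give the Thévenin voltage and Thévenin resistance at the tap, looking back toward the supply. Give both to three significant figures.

V_th = 17.9 V, R_th = 105 kΩ

V_th is the open-circuit tap voltage: 21.2 × 680/(124 + 680) = 17.9 V.
With the supply zeroed, R₁ and R₂ appear in parallel from the tap: R_th = R₁‖R₂ = (124 × 680)/804.0 = 105 kΩ.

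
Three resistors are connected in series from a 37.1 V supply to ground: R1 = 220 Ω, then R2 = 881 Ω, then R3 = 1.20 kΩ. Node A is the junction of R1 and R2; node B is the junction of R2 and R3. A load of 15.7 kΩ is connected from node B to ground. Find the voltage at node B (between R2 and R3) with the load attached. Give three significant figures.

At node B, R3 is in parallel with the load: R3‖R_L = 1115 Ω.
Below node A the resistance is R2 + (R3‖R_L) = 1996 Ω, so V_A = 37.1 × 1996/2216 = 33.42 V.
Then V_B = V_A × (R3‖R_L)/(R2 + R3‖R_L) = 33.42 × 1115/1996 = 18.7 V.

V ≈ 18.7 V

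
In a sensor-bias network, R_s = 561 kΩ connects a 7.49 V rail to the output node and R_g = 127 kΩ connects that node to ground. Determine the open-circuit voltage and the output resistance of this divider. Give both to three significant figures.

V_th is the open-circuit tap voltage: 7.49 × 127/(561 + 127) = 1.38 V.
With the supply zeroed, R_s and R_g appear in parallel from the tap: R_th = R_s‖R_g = (561 × 127)/688.0 = 104 kΩ.

V_th = 1.38 V, R_th = 104 kΩ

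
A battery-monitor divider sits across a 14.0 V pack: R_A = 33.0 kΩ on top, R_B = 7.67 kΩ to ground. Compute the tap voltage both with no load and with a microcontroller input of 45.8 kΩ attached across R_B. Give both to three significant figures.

Unloaded: 2.64 V; loaded: 2.32 V

Open-circuit: V = 14.0 × 7.67/(33.0 + 7.67) = 2.64 V.
With the load, R_B becomes R_B‖R_L = 6.570 kΩ, so V = 14.0 × 6.570/39.57 = 2.32 V.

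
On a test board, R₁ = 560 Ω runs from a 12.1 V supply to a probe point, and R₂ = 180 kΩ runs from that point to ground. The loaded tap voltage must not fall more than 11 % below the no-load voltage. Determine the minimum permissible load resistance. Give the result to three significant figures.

R_L(min) ≈ 4.52 kΩ

Output resistance R_th = R₁‖R₂ = (560 × 180000)/180600 = 558.3 Ω.
The fractional drop is R_th/(R_th + R_L); requiring this ≤ 0.110 gives R_L ≥ R_th(1/0.110 − 1) = 558.3 × 8.091 = 4.52 kΩ.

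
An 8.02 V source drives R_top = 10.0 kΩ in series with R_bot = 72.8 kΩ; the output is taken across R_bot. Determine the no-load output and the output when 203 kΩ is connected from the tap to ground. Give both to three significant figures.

Open-circuit: V = 8.02 × 72.8/(10.0 + 72.8) = 7.05 V.
With the load, R_bot becomes R_bot‖R_L = 53.58 kΩ, so V = 8.02 × 53.58/63.58 = 6.76 V.

Unloaded: 7.05 V; loaded: 6.76 V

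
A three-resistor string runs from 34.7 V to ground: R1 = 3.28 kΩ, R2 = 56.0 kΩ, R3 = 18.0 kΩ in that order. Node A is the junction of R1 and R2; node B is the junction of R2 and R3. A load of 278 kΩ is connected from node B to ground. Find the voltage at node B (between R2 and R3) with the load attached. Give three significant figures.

At node B, R3 is in parallel with the load: R3‖R_L = 16.91 kΩ.
Below node A the resistance is R2 + (R3‖R_L) = 72.91 kΩ, so V_A = 34.7 × 72.91/76.19 = 33.21 V.
Then V_B = V_A × (R3‖R_L)/(R2 + R3‖R_L) = 33.21 × 16.91/72.91 = 7.70 V.

V ≈ 7.70 V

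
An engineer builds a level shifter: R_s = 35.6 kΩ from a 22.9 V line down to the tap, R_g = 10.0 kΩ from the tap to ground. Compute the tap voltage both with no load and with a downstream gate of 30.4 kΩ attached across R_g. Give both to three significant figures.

Unloaded: 5.02 V; loaded: 4.00 V

Open-circuit: V = 22.9 × 10.0/(35.6 + 10.0) = 5.02 V.
With the load, R_g becomes R_g‖R_L = 7.525 kΩ, so V = 22.9 × 7.525/43.12 = 4.00 V.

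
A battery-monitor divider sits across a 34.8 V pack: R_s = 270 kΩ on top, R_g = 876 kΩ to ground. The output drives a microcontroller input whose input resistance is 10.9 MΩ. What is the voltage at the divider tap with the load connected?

V_out ≈ 26.1 V

The load sits in parallel with R_g: R_g‖R_L = (876 × 10900) / (876 + 10900) = 810.8 kΩ.
V_out = 34.8 × 810.8 / (270 + 810.8) = 34.8 × 810.8/1081 = 26.1 V.
(Unloaded it would have been 26.6 V.)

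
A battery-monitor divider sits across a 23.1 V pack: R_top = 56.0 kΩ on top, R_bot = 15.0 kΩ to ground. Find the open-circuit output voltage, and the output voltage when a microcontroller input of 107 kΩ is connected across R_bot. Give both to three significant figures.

Unloaded: 4.88 V; loaded: 4.39 V

Open-circuit: V = 23.1 × 15.0/(56.0 + 15.0) = 4.88 V.
With the load, R_bot becomes R_bot‖R_L = 13.16 kΩ, so V = 23.1 × 13.16/69.16 = 4.39 V.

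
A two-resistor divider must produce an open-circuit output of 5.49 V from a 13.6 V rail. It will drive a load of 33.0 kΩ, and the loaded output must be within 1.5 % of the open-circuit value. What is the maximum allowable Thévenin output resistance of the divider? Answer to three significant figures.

Loading drop = R_th/(R_th + R_L) ≤ 0.0150, so R_th ≤ R_L · ε/(1−ε) = 33.0 kΩ × 0.0150/0.9850 = 503 Ω.

R_th ≤ 503 Ω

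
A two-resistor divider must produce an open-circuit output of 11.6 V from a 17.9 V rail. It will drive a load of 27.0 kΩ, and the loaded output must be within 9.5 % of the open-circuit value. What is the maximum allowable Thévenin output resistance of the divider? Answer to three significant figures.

Loading drop = R_th/(R_th + R_L) ≤ 0.0950, so R_th ≤ R_L · ε/(1−ε) = 27.0 kΩ × 0.0950/0.9050 = 2.83 kΩ.
(Any R1, R2 with R2/(R1+R2) = 0.648 and R1‖R2 ≤ 2.83 kΩ will meet the spec.)

R_th ≤ 2.83 kΩ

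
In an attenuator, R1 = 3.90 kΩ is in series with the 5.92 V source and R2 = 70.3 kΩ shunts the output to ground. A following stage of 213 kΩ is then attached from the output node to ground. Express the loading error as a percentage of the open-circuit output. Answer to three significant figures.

1.71 %

The divider's output (Thévenin) resistance is R1‖R2 = 3.695 kΩ.
Fractional drop under load = R_th/(R_th + R_L) = 3.695 / (3.695 + 213) = 0.01705.
So the output falls by 1.71 %.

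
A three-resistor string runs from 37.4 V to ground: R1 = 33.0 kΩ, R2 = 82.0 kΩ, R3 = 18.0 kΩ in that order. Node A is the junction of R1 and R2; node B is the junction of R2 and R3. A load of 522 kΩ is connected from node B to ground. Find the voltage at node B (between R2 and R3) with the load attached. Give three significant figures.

At node B, R3 is in parallel with the load: R3‖R_L = 17.40 kΩ.
Below node A the resistance is R2 + (R3‖R_L) = 99.40 kΩ, so V_A = 37.4 × 99.40/132.4 = 28.08 V.
Then V_B = V_A × (R3‖R_L)/(R2 + R3‖R_L) = 28.08 × 17.40/99.40 = 4.92 V.

V ≈ 4.92 V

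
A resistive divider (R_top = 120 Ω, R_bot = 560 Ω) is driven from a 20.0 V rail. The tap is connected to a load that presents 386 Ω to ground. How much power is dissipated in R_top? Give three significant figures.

Total resistance from the source is R_top + (R_bot‖R_L) = 348.5 Ω, so I = 20.0/348.5 Ω = 57.39 mA.
P = I²·R_top = (57.39 mA)² × 120 Ω = 395 mW.

P ≈ 395 mW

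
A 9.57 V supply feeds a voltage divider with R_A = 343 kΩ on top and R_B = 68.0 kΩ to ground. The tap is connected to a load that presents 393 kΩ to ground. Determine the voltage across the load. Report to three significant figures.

V_out ≈ 1.38 V

The load sits in parallel with R_B: R_B‖R_L = (68.0 × 393) / (68.0 + 393) = 57.97 kΩ.
V_out = 9.57 × 57.97 / (343 + 57.97) = 9.57 × 57.97/401.0 = 1.38 V.
(Unloaded it would have been 1.58 V.)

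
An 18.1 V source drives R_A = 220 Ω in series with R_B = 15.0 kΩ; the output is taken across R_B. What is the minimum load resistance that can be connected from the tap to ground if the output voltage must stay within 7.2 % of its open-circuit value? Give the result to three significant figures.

Output resistance R_th = R_A‖R_B = (220 × 15000)/15220 = 216.8 Ω.
The fractional drop is R_th/(R_th + R_L); requiring this ≤ 0.0720 gives R_L ≥ R_th(1/0.0720 − 1) = 216.8 × 12.89 = 2.79 kΩ.

R_L(min) ≈ 2.79 kΩ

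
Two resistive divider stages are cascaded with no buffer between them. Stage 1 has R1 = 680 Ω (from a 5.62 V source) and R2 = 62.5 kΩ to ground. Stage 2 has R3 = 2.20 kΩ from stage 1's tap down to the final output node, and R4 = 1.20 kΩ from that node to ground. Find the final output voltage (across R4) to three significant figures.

Stage 2 presents R3+R4 = 3400 Ω as a load on stage 1's tap.
Stage 1's lower leg becomes R2‖(R3+R4) = 3225 Ω, so V_mid = 5.62 × 3225/3905 = 4.641 V.
Stage 2 is itself unloaded: V_out = V_mid × R4/(R3+R4) = 4.641 × 1200/3400 = 1.64 V.

V_out ≈ 1.64 V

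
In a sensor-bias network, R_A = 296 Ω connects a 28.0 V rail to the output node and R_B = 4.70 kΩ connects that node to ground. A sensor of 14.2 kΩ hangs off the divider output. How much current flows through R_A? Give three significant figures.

R_B‖R_L = 3531 Ω, so the source sees R_A + R_B‖R_L = 3827 Ω.
I = 28.0 V / 3827 Ω = 7.32 mA.

I ≈ 7.32 mA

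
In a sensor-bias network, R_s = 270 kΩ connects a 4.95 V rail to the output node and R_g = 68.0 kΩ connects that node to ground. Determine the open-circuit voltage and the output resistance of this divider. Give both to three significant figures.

V_th = 0.996 V, R_th = 54.3 kΩ

V_th is the open-circuit tap voltage: 4.95 × 68.0/(270 + 68.0) = 0.996 V.
With the supply zeroed, R_s and R_g appear in parallel from the tap: R_th = R_s‖R_g = (270 × 68.0)/338.0 = 54.3 kΩ.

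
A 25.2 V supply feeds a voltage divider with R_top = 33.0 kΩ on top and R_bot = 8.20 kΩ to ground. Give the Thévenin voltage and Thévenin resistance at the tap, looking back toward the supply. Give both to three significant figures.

V_th = 5.02 V, R_th = 6.57 kΩ

V_th is the open-circuit tap voltage: 25.2 × 8.20/(33.0 + 8.20) = 5.02 V.
With the supply zeroed, R_top and R_bot appear in parallel from the tap: R_th = R_top‖R_bot = (33.0 × 8.20)/41.20 = 6.57 kΩ.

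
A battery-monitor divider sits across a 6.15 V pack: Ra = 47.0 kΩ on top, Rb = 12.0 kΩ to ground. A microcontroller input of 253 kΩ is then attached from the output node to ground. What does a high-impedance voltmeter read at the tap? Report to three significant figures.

V_out ≈ 1.21 V

The load sits in parallel with Rb: Rb‖R_L = (12.0 × 253) / (12.0 + 253) = 11.46 kΩ.
V_out = 6.15 × 11.46 / (47.0 + 11.46) = 6.15 × 11.46/58.46 = 1.21 V.
(Unloaded it would have been 1.25 V.)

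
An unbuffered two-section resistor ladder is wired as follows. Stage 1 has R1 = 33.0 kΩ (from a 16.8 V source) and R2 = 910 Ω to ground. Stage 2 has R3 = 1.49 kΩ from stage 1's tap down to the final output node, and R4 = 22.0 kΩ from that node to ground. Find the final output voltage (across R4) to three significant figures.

Stage 2 presents R3+R4 = 23490 Ω as a load on stage 1's tap.
Stage 1's lower leg becomes R2‖(R3+R4) = 876.1 Ω, so V_mid = 16.8 × 876.1/33880 = 0.4345 V.
Stage 2 is itself unloaded: V_out = V_mid × R4/(R3+R4) = 0.4345 × 22000/23490 = 0.407 V.

V_out ≈ 0.407 V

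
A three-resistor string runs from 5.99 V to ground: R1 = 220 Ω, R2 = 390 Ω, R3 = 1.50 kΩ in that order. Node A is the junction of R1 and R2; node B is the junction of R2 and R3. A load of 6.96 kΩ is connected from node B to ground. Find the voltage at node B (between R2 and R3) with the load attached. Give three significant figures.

At node B, R3 is in parallel with the load: R3‖R_L = 1234 Ω.
Below node A the resistance is R2 + (R3‖R_L) = 1624 Ω, so V_A = 5.99 × 1624/1844 = 5.275 V.
Then V_B = V_A × (R3‖R_L)/(R2 + R3‖R_L) = 5.275 × 1234/1624 = 4.01 V.

V ≈ 4.01 V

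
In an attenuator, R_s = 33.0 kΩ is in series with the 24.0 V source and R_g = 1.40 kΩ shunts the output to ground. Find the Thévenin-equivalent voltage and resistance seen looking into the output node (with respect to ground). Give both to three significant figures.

V_th = 0.977 V, R_th = 1.34 kΩ

V_th is the open-circuit tap voltage: 24.0 × 1.40/(33.0 + 1.40) = 0.977 V.
With the supply zeroed, R_s and R_g appear in parallel from the tap: R_th = R_s‖R_g = (33.0 × 1.40)/34.40 = 1.34 kΩ.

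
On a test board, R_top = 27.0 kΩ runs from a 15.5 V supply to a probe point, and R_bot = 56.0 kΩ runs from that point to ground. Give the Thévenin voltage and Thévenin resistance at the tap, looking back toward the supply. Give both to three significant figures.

V_th is the open-circuit tap voltage: 15.5 × 56.0/(27.0 + 56.0) = 10.5 V.
With the supply zeroed, R_top and R_bot appear in parallel from the tap: R_th = R_top‖R_bot = (27.0 × 56.0)/83.00 = 18.2 kΩ.

V_th = 10.5 V, R_th = 18.2 kΩ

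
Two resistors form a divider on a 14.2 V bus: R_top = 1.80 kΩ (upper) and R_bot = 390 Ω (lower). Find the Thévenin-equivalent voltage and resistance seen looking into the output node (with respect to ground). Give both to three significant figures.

V_th is the open-circuit tap voltage: 14.2 × 390/(1800 + 390) = 2.53 V.
With the supply zeroed, R_top and R_bot appear in parallel from the tap: R_th = R_top‖R_bot = (1800 × 390)/2190 = 321 Ω.

V_th = 2.53 V, R_th = 321 Ω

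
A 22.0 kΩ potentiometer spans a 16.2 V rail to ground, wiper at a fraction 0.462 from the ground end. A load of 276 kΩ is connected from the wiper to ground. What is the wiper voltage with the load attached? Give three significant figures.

The wiper splits the pot into (1−α)R = 11.84 kΩ above and αR = 10.16 kΩ below.
Lower section ‖ load = 9.803 kΩ.
V_wiper = 16.2 × 9.803/(11.84 + 9.803) = 7.34 V.

V ≈ 7.34 V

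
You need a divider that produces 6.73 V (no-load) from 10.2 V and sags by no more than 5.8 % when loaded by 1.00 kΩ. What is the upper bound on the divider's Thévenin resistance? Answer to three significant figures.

R_th ≤ 61.6 Ω

Loading drop = R_th/(R_th + R_L) ≤ 0.0580, so R_th ≤ R_L · ε/(1−ε) = 1.00 kΩ × 0.0580/0.9420 = 61.6 Ω.
(Any R1, R2 with R2/(R1+R2) = 0.660 and R1‖R2 ≤ 61.6 Ω will meet the spec.)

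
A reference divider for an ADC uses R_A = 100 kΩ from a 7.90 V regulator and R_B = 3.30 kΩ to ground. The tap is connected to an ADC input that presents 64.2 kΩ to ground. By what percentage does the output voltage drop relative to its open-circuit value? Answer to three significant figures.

The divider's output (Thévenin) resistance is R_A‖R_B = 3.195 kΩ.
Fractional drop under load = R_th/(R_th + R_L) = 3.195 / (3.195 + 64.2) = 0.04740.
So the output falls by 4.74 %.

4.74 %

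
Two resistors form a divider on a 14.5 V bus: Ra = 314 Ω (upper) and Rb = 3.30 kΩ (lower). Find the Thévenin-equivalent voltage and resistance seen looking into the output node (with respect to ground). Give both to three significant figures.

V_th = 13.2 V, R_th = 287 Ω

V_th is the open-circuit tap voltage: 14.5 × 3300/(314 + 3300) = 13.2 V.
With the supply zeroed, Ra and Rb appear in parallel from the tap: R_th = Ra‖Rb = (314 × 3300)/3614 = 287 Ω.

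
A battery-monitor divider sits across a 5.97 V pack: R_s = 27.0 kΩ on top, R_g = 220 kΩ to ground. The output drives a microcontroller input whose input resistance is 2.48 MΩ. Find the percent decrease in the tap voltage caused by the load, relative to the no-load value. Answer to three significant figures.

The divider's output (Thévenin) resistance is R_s‖R_g = 24.05 kΩ.
Fractional drop under load = R_th/(R_th + R_L) = 24.05 / (24.05 + 2480) = 0.009604.
So the output falls by 0.960 %.

0.960 %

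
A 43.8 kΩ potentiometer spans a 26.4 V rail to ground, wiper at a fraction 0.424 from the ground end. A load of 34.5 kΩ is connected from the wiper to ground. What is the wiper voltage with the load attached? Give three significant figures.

The wiper splits the pot into (1−α)R = 25.23 kΩ above and αR = 18.57 kΩ below.
Lower section ‖ load = 12.07 kΩ.
V_wiper = 26.4 × 12.07/(25.23 + 12.07) = 8.54 V.

V ≈ 8.54 V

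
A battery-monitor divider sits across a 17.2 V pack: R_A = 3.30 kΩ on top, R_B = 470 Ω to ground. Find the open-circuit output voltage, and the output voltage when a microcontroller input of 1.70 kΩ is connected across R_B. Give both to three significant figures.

Unloaded: 2.14 V; loaded: 1.73 V

Open-circuit: V = 17.2 × 470/(3300 + 470) = 2.14 V.
With the load, R_B becomes R_B‖R_L = 368.2 Ω, so V = 17.2 × 368.2/3668 = 1.73 V.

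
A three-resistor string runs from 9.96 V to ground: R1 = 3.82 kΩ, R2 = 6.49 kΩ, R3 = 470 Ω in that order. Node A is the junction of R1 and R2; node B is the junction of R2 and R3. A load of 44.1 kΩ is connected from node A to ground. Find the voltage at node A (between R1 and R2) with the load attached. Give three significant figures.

Below node A the series string R2+R3 = 6960 Ω sits in parallel with the 44100 Ω load: 6011 Ω.
V_A = 9.96 × 6011/(3820 + 6011) = 6.09 V.

V ≈ 6.09 V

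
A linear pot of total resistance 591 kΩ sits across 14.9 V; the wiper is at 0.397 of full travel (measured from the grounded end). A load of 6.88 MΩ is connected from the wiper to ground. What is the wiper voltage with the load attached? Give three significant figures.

The wiper splits the pot into (1−α)R = 356.4 kΩ above and αR = 234.6 kΩ below.
Lower section ‖ load = 226.9 kΩ.
V_wiper = 14.9 × 226.9/(356.4 + 226.9) = 5.80 V.

V ≈ 5.80 V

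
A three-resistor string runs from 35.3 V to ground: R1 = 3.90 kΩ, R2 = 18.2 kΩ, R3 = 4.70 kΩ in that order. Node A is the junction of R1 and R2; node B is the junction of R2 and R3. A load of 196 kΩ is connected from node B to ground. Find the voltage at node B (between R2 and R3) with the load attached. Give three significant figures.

At node B, R3 is in parallel with the load: R3‖R_L = 4.590 kΩ.
Below node A the resistance is R2 + (R3‖R_L) = 22.79 kΩ, so V_A = 35.3 × 22.79/26.69 = 30.14 V.
Then V_B = V_A × (R3‖R_L)/(R2 + R3‖R_L) = 30.14 × 4.590/22.79 = 6.07 V.

V ≈ 6.07 V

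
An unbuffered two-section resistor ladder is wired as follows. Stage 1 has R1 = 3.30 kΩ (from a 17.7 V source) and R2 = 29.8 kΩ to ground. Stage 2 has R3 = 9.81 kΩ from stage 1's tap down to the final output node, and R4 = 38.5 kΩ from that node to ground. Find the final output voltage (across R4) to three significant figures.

V_out ≈ 12.0 V

Stage 2 presents R3+R4 = 48.31 kΩ as a load on stage 1's tap.
Stage 1's lower leg becomes R2‖(R3+R4) = 18.43 kΩ, so V_mid = 17.7 × 18.43/21.73 = 15.01 V.
Stage 2 is itself unloaded: V_out = V_mid × R4/(R3+R4) = 15.01 × 38.5/48.31 = 12.0 V.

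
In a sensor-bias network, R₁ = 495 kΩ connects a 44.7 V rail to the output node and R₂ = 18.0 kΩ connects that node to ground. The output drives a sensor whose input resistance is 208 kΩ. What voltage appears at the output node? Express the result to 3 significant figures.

V_out ≈ 1.45 V

The load sits in parallel with R₂: R₂‖R_L = (18.0 × 208) / (18.0 + 208) = 16.57 kΩ.
V_out = 44.7 × 16.57 / (495 + 16.57) = 44.7 × 16.57/511.6 = 1.45 V.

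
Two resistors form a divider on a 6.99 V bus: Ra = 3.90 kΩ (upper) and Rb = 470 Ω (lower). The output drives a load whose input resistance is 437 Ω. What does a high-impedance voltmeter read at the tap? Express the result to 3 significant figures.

The load sits in parallel with Rb: Rb‖R_L = (470 × 437) / (470 + 437) = 226.4 Ω.
V_out = 6.99 × 226.4 / (3900 + 226.4) = 6.99 × 226.4/4126 = 0.384 V.

V_out ≈ 0.384 V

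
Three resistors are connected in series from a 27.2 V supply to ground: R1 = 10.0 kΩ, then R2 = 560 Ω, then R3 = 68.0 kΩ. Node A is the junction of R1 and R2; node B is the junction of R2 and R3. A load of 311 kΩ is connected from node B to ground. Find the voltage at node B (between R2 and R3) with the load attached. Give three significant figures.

At node B, R3 is in parallel with the load: R3‖R_L = 55800 Ω.
Below node A the resistance is R2 + (R3‖R_L) = 56360 Ω, so V_A = 27.2 × 56360/66360 = 23.10 V.
Then V_B = V_A × (R3‖R_L)/(R2 + R3‖R_L) = 23.10 × 55800/56360 = 22.9 V.

V ≈ 22.9 V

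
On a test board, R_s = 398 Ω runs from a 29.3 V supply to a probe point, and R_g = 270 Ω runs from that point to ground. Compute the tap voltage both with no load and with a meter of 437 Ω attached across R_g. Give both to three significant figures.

Unloaded: 11.8 V; loaded: 8.66 V

Open-circuit: V = 29.3 × 270/(398 + 270) = 11.8 V.
With the load, R_g becomes R_g‖R_L = 166.9 Ω, so V = 29.3 × 166.9/564.9 = 8.66 V.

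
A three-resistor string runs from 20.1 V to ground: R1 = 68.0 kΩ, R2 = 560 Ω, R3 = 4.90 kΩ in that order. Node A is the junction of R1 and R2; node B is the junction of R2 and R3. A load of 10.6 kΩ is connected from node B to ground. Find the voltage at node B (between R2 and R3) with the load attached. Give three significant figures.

V ≈ 0.937 V

At node B, R3 is in parallel with the load: R3‖R_L = 3351 Ω.
Below node A the resistance is R2 + (R3‖R_L) = 3911 Ω, so V_A = 20.1 × 3911/71910 = 1.093 V.
Then V_B = V_A × (R3‖R_L)/(R2 + R3‖R_L) = 1.093 × 3351/3911 = 0.937 V.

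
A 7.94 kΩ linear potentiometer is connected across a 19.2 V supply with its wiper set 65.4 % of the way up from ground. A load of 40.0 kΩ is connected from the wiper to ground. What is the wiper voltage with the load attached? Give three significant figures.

V ≈ 12.0 V

The wiper splits the pot into (1−α)R = 2.747 kΩ above and αR = 5.193 kΩ below.
Lower section ‖ load = 4.596 kΩ.
V_wiper = 19.2 × 4.596/(2.747 + 4.596) = 12.0 V.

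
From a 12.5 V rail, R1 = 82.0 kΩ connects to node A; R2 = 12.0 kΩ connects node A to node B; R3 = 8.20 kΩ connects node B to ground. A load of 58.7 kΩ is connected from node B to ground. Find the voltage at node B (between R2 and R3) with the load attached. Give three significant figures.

At node B, R3 is in parallel with the load: R3‖R_L = 7.195 kΩ.
Below node A the resistance is R2 + (R3‖R_L) = 19.19 kΩ, so V_A = 12.5 × 19.19/101.2 = 2.371 V.
Then V_B = V_A × (R3‖R_L)/(R2 + R3‖R_L) = 2.371 × 7.195/19.19 = 0.889 V.

V ≈ 0.889 V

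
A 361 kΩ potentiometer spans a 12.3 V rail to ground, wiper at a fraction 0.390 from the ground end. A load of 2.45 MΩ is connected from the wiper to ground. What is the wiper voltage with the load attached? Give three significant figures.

V ≈ 4.63 V

The wiper splits the pot into (1−α)R = 220.2 kΩ above and αR = 140.8 kΩ below.
Lower section ‖ load = 133.1 kΩ.
V_wiper = 12.3 × 133.1/(220.2 + 133.1) = 4.63 V.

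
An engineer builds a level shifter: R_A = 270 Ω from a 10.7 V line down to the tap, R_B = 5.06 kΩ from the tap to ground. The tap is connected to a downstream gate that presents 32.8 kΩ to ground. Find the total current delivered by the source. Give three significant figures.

R_B‖R_L = 4384 Ω, so the source sees R_A + R_B‖R_L = 4654 Ω.
I = 10.7 V / 4654 Ω = 2.30 mA.

I ≈ 2.30 mA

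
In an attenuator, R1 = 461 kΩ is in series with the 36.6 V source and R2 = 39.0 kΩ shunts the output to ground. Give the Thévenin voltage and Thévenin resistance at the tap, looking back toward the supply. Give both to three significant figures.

V_th = 2.85 V, R_th = 36.0 kΩ

V_th is the open-circuit tap voltage: 36.6 × 39.0/(461 + 39.0) = 2.85 V.
With the supply zeroed, R1 and R2 appear in parallel from the tap: R_th = R1‖R2 = (461 × 39.0)/500.0 = 36.0 kΩ.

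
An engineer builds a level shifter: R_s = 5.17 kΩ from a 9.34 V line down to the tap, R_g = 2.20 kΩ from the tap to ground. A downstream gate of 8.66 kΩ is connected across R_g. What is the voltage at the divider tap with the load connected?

V_out ≈ 2.37 V

The load sits in parallel with R_g: R_g‖R_L = (2.20 × 8.66) / (2.20 + 8.66) = 1.754 kΩ.
V_out = 9.34 × 1.754 / (5.17 + 1.754) = 9.34 × 1.754/6.924 = 2.37 V.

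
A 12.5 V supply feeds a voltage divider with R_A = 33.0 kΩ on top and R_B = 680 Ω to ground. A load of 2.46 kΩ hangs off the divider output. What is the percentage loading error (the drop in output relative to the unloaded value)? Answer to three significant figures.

Unloaded V = 12.5 × 680/33680 = 0.2524 V.
Loaded: R_B‖R_L = 532.7 Ω, giving V = 12.5 × 532.7/33530 = 0.1986 V.
Drop = (0.2524 − 0.1986) / 0.2524 = 21.3 %.

21.3 %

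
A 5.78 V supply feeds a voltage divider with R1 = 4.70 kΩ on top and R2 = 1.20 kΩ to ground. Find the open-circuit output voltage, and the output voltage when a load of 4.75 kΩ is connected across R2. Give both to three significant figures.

Unloaded: 1.18 V; loaded: 0.979 V

Open-circuit: V = 5.78 × 1.20/(4.70 + 1.20) = 1.18 V.
With the load, R2 becomes R2‖R_L = 0.9580 kΩ, so V = 5.78 × 0.9580/5.658 = 0.979 V.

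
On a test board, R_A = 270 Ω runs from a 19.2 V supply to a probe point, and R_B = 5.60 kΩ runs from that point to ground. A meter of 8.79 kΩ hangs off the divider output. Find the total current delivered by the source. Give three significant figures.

R_B‖R_L = 3421 Ω, so the source sees R_A + R_B‖R_L = 3691 Ω.
I = 19.2 V / 3691 Ω = 5.20 mA.

I ≈ 5.20 mA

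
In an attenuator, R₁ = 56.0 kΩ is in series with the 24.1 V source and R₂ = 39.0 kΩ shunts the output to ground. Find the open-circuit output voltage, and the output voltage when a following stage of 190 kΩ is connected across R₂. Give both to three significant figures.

Unloaded: 9.89 V; loaded: 8.83 V

Open-circuit: V = 24.1 × 39.0/(56.0 + 39.0) = 9.89 V.
With the load, R₂ becomes R₂‖R_L = 32.36 kΩ, so V = 24.1 × 32.36/88.36 = 8.83 V.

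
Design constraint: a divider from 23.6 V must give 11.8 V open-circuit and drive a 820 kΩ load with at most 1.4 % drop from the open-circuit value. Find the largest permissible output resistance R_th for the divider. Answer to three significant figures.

Loading drop = R_th/(R_th + R_L) ≤ 0.0140, so R_th ≤ R_L · ε/(1−ε) = 820 kΩ × 0.0140/0.9860 = 11.6 kΩ.

R_th ≤ 11.6 kΩ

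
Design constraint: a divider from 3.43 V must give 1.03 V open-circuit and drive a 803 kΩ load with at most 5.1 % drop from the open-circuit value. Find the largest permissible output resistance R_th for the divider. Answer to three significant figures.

R_th ≤ 43.2 kΩ

Loading drop = R_th/(R_th + R_L) ≤ 0.0510, so R_th ≤ R_L · ε/(1−ε) = 803 kΩ × 0.0510/0.9490 = 43.2 kΩ.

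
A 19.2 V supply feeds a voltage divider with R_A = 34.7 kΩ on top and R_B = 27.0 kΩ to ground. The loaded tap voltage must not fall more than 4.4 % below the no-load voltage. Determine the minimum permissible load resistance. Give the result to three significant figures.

R_L(min) ≈ 330 kΩ

Output resistance R_th = R_A‖R_B = (34.7 × 27.0)/61.70 = 15.18 kΩ.
The fractional drop is R_th/(R_th + R_L); requiring this ≤ 0.0440 gives R_L ≥ R_th(1/0.0440 − 1) = 15.18 × 21.73 = 330 kΩ.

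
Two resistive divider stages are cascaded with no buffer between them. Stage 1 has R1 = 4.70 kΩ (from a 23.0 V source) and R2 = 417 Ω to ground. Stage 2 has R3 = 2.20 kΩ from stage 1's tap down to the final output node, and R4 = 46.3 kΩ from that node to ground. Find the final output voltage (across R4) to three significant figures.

Stage 2 presents R3+R4 = 48500 Ω as a load on stage 1's tap.
Stage 1's lower leg becomes R2‖(R3+R4) = 413.4 Ω, so V_mid = 23.0 × 413.4/5113 = 1.860 V.
Stage 2 is itself unloaded: V_out = V_mid × R4/(R3+R4) = 1.860 × 46300/48500 = 1.78 V.

V_out ≈ 1.78 V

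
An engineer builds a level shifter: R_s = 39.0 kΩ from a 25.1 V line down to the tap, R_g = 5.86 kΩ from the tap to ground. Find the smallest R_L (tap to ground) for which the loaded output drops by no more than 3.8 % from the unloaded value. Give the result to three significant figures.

R_L(min) ≈ 129 kΩ

Output resistance R_th = R_s‖R_g = (39.0 × 5.86)/44.86 = 5.095 kΩ.
The fractional drop is R_th/(R_th + R_L); requiring this ≤ 0.0380 gives R_L ≥ R_th(1/0.0380 − 1) = 5.095 × 25.32 = 129 kΩ.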